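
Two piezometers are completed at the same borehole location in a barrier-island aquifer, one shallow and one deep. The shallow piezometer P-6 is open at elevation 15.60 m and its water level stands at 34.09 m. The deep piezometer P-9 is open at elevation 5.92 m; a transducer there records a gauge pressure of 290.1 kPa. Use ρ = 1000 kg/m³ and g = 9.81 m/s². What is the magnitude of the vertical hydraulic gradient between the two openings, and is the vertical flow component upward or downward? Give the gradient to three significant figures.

|i_v| ≈ 0.145; vertical flow is upward

Total head at P-6: h = 34.09 m (water level in the standpipe).
Pressure head at P-9: ψ = P/(ρg) = 290.1×1000 / (1000 × 9.81) = 29.57 m.
Total head at P-9: h = z + ψ = 5.92 + 29.57 = 35.49 m.
Δh = h(P-6) − h(P-9) = 34.09 − 35.49 = -1.40 m.
Vertical separation Δz = 15.60 − 5.92 = 9.68 m.
|i_v| = |Δh| / Δz = 1.40 / 9.68 = 0.145.
Head is higher in the deep piezometer, so vertical flow is upward (discharge condition).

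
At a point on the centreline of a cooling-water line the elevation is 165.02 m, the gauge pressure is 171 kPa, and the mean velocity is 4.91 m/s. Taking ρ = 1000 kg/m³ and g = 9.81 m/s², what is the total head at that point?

h ≈ 183.68 m

Pressure head ψ = P/(ρg) = 171×1000 / (1000 × 9.81) = 17.43 m.
Velocity head = v²/(2g) = 4.91² / (2 × 9.81) = 1.229 m.
h = z + ψ + v²/(2g) = 165.02 + 17.43 + 1.229 = 183.68 m.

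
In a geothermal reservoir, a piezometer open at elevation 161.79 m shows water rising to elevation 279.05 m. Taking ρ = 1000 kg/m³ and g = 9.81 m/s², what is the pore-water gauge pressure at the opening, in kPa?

P ≈ 1150 kPa

Pressure head ψ = h − z = 279.05 − 161.79 = 117.26 m.
P = ρgψ = 1000 × 9.81 × 117.26 = 1150321 Pa ≈ 1150 kPa.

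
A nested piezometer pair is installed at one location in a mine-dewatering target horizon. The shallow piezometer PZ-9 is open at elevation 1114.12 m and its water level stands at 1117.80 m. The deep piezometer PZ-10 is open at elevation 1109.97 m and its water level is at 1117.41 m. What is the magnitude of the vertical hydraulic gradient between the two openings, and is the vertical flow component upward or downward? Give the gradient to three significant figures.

Total head at PZ-9: h = 1117.80 m (water level in the standpipe).
Total head at PZ-10: h = 1117.41 m.
Δh = h(PZ-9) − h(PZ-10) = 1117.80 − 1117.41 = 0.39 m.
Vertical separation Δz = 1114.12 − 1109.97 = 4.15 m.
|i_v| = |Δh| / Δz = 0.39 / 4.15 = 0.0940.
Head is higher in the shallow piezometer, so vertical flow is downward (recharge condition).

|i_v| ≈ 0.0940; vertical flow is downward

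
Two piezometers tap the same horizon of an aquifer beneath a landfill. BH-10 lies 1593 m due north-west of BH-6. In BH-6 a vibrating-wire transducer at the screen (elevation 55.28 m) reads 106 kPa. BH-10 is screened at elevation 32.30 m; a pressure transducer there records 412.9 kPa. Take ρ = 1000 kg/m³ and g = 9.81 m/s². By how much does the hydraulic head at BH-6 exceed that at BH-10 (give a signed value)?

Δh ≈ -8.30 m

Pressure head at BH-6: ψ = P/(ρg) = 106×1000 / (1000 × 9.81) = 10.81 m.
Total head at BH-6: h = z + ψ = 55.28 + 10.81 = 66.09 m.
Pressure head at BH-10: ψ = P/(ρg) = 412.9×1000 / (1000 × 9.81) = 42.09 m.
Total head at BH-10: h = z + ψ = 32.30 + 42.09 = 74.39 m.
Head difference: h(BH-6) − h(BH-10) = 66.09 − 74.39 = -8.30 m.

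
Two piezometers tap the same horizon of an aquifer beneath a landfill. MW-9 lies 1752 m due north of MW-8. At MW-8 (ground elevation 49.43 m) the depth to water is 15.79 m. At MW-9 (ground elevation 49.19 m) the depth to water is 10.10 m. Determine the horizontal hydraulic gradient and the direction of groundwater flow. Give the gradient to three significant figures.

i ≈ 0.00311; groundwater flows toward the south

Total head at MW-8: h = 49.43 − 15.79 = 33.64 m.
Total head at MW-9: h = 49.19 − 10.10 = 39.09 m.
Head difference: h(MW-8) − h(MW-9) = 33.64 − 39.09 = -5.45 m.
Hydraulic gradient: i = |Δh| / L = 5.45 / 1752 = 0.00311.
Flow is from higher to lower head: from MW-9 toward MW-8, i.e. toward the south.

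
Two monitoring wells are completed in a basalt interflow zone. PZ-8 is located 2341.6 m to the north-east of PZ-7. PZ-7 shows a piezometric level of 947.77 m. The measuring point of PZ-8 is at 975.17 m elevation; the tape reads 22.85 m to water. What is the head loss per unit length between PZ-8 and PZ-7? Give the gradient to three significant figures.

Total head at PZ-7: h = 947.77 m (water level in the piezometer is the total head).
Total head at PZ-8: h = 975.17 − 22.85 = 952.32 m.
Head difference: h(PZ-7) − h(PZ-8) = 947.77 − 952.32 = -4.55 m.
Hydraulic gradient: i = |Δh| / L = 4.55 / 2341.6 = 0.00194.

i ≈ 0.00194 m/m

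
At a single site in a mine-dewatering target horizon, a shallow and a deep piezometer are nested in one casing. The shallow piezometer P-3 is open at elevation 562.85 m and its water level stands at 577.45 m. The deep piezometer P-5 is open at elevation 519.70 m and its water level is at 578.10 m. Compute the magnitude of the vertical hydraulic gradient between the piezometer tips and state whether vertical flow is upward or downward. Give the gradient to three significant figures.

|i_v| ≈ 0.0151; vertical flow is upward

Total head at P-3: h = 577.45 m (water level in the standpipe).
Total head at P-5: h = 578.10 m.
Δh = h(P-3) − h(P-5) = 577.45 − 578.10 = -0.65 m.
Vertical separation Δz = 562.85 − 519.70 = 43.15 m.
|i_v| = |Δh| / Δz = 0.65 / 43.15 = 0.0151.
Head is higher in the deep piezometer, so vertical flow is upward (discharge condition).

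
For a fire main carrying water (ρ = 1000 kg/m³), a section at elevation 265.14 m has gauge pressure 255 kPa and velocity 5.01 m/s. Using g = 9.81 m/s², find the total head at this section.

Pressure head ψ = P/(ρg) = 255×1000 / (1000 × 9.81) = 25.99 m.
Velocity head = v²/(2g) = 5.01² / (2 × 9.81) = 1.279 m.
h = z + ψ + v²/(2g) = 265.14 + 25.99 + 1.279 = 292.41 m.

h ≈ 292.41 m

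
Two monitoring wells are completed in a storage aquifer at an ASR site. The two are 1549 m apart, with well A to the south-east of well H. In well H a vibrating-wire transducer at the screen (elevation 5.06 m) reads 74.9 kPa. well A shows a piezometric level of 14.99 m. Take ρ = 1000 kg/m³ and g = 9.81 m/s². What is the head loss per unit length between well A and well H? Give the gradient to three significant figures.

i ≈ 0.00148 m/m

Pressure head at well H: ψ = P/(ρg) = 74.9×1000 / (1000 × 9.81) = 7.64 m.
Total head at well H: h = z + ψ = 5.06 + 7.64 = 12.70 m.
Total head at well A: h = 14.99 m (water level in the piezometer is the total head).
Head difference: h(well H) − h(well A) = 12.70 − 14.99 = -2.29 m.
Hydraulic gradient: i = |Δh| / L = 2.29 / 1549 = 0.00148.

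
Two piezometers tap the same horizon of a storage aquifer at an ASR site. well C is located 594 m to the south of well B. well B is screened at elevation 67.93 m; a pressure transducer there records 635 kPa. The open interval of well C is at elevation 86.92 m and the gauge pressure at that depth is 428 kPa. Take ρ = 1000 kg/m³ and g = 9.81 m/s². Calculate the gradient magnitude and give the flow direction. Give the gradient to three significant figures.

i ≈ 0.00355; groundwater flows toward the south

Pressure head at well B: ψ = P/(ρg) = 635×1000 / (1000 × 9.81) = 64.73 m.
Total head at well B: h = z + ψ = 67.93 + 64.73 = 132.66 m.
Pressure head at well C: ψ = P/(ρg) = 428×1000 / (1000 × 9.81) = 43.63 m.
Total head at well C: h = z + ψ = 86.92 + 43.63 = 130.55 m.
Head difference: h(well B) − h(well C) = 132.66 − 130.55 = 2.11 m.
Hydraulic gradient: i = |Δh| / L = 2.11 / 594 = 0.00355.
Flow is from higher to lower head: from well B toward well C, i.e. toward the south.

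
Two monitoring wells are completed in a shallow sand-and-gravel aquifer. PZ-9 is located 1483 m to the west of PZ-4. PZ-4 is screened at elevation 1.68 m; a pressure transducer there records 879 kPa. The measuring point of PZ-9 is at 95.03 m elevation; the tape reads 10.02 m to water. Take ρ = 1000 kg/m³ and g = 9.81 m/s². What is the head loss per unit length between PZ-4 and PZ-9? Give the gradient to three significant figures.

i ≈ 0.00423 m/m

Pressure head at PZ-4: ψ = P/(ρg) = 879×1000 / (1000 × 9.81) = 89.60 m.
Total head at PZ-4: h = z + ψ = 1.68 + 89.60 = 91.28 m.
Total head at PZ-9: h = 95.03 − 10.02 = 85.01 m.
Head difference: h(PZ-4) − h(PZ-9) = 91.28 − 85.01 = 6.27 m.
Hydraulic gradient: i = |Δh| / L = 6.27 / 1483 = 0.00423.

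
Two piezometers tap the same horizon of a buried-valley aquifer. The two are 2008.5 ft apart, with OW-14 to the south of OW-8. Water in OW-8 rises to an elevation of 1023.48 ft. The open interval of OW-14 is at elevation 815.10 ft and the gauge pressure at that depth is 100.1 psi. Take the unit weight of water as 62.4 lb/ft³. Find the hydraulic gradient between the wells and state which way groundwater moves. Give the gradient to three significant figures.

Total head at OW-8: h = 1023.48 ft (water level in the piezometer is the total head).
Pressure head at OW-14: ψ = 144·P/γ = 144 × 100.1 / 62.4 = 231.00 ft.
Total head at OW-14: h = z + ψ = 815.10 + 231.00 = 1046.10 ft.
Head difference: h(OW-8) − h(OW-14) = 1023.48 − 1046.10 = -22.62 ft.
Hydraulic gradient: i = |Δh| / L = 22.62 / 2008.5 = 0.0113.
Flow is from higher to lower head: from OW-14 toward OW-8, i.e. toward the north.

i ≈ 0.0113; groundwater flows toward the north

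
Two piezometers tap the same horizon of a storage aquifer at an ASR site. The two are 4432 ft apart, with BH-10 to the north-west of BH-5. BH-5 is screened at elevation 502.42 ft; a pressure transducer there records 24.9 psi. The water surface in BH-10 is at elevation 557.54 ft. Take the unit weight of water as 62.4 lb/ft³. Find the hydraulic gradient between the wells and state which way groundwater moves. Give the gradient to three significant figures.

i ≈ 0.000528; groundwater flows toward the north-west

Pressure head at BH-5: ψ = 144·P/γ = 144 × 24.9 / 62.4 = 57.46 ft.
Total head at BH-5: h = z + ψ = 502.42 + 57.46 = 559.88 ft.
Total head at BH-10: h = 557.54 ft (water level in the piezometer is the total head).
Head difference: h(BH-5) − h(BH-10) = 559.88 − 557.54 = 2.34 ft.
Hydraulic gradient: i = |Δh| / L = 2.34 / 4432 = 0.000528.
Flow is from higher to lower head: from BH-5 toward BH-10, i.e. toward the north-west.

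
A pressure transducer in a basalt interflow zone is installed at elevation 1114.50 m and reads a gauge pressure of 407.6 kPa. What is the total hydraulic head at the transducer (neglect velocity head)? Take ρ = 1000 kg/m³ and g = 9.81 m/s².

ψ = P/(ρg) = 407.6×1000 / (1000 × 9.81) = 41.55 m.
h = z + ψ = 1114.50 + 41.55 = 1156.05 m.

h ≈ 1156.05 m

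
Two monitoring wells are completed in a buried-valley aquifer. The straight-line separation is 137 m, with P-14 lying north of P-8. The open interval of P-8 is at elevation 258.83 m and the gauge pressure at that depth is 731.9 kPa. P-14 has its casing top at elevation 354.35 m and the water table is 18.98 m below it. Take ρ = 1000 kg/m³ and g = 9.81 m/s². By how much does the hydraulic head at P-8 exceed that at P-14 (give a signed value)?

Δh ≈ -1.93 m

Pressure head at P-8: ψ = P/(ρg) = 731.9×1000 / (1000 × 9.81) = 74.61 m.
Total head at P-8: h = z + ψ = 258.83 + 74.61 = 333.44 m.
Total head at P-14: h = 354.35 − 18.98 = 335.37 m.
Head difference: h(P-8) − h(P-14) = 333.44 − 335.37 = -1.93 m.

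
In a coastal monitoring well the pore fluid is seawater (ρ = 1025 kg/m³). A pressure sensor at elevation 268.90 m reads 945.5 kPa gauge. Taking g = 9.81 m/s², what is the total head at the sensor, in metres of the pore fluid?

h ≈ 362.93 m

ψ = P/(ρg) = 945.5×1000 / (1025 × 9.81) = 94.03 m.
h = z + ψ = 268.90 + 94.03 = 362.93 m.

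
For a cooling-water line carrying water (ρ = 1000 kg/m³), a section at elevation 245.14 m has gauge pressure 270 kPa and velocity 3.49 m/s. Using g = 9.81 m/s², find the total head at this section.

Pressure head ψ = P/(ρg) = 270×1000 / (1000 × 9.81) = 27.52 m.
Velocity head = v²/(2g) = 3.49² / (2 × 9.81) = 0.621 m.
h = z + ψ + v²/(2g) = 245.14 + 27.52 + 0.621 = 273.28 m.

h ≈ 273.28 m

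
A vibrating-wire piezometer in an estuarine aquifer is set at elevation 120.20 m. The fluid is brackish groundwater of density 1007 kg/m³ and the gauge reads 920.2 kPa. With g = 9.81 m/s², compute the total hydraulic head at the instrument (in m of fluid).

h ≈ 213.35 m

ψ = P/(ρg) = 920.2×1000 / (1007 × 9.81) = 93.15 m.
h = z + ψ = 120.20 + 93.15 = 213.35 m.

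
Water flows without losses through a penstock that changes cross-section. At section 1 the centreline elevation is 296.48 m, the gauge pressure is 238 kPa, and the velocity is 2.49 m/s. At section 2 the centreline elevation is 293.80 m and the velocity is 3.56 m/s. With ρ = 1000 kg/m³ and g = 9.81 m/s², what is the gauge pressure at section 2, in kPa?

Pressure head at 1: ψ₁ = P₁/(ρg) = 238×1000 / (1000 × 9.81) = 24.26 m.
Velocity heads: v₁²/2g = 2.49²/19.62 = 0.316 m; v₂²/2g = 3.56²/19.62 = 0.646 m.
Total head H = z₁ + ψ₁ + v₁²/2g = 296.48 + 24.26 + 0.316 = 321.06 m.
ψ₂ = H − z₂ − v₂²/2g = 321.06 − 293.80 − 0.646 = 26.61 m.
P₂ = ρgψ₂ = 1000 × 9.81 × 26.61 ≈ 261 kPa.

P₂ ≈ 261 kPa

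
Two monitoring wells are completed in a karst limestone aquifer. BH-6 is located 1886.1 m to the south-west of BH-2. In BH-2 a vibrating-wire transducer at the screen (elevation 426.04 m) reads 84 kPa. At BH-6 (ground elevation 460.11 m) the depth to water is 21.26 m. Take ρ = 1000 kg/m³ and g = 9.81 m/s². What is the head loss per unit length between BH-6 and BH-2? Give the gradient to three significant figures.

i ≈ 0.00225 m/m

Pressure head at BH-2: ψ = P/(ρg) = 84×1000 / (1000 × 9.81) = 8.56 m.
Total head at BH-2: h = z + ψ = 426.04 + 8.56 = 434.60 m.
Total head at BH-6: h = 460.11 − 21.26 = 438.85 m.
Head difference: h(BH-2) − h(BH-6) = 434.60 − 438.85 = -4.25 m.
Hydraulic gradient: i = |Δh| / L = 4.25 / 1886.1 = 0.00225.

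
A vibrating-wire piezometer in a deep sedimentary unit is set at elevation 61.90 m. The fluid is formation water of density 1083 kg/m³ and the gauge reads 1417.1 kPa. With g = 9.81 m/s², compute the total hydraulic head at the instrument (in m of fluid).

ψ = P/(ρg) = 1417.1×1000 / (1083 × 9.81) = 133.38 m.
h = z + ψ = 61.90 + 133.38 = 195.28 m.

h ≈ 195.28 m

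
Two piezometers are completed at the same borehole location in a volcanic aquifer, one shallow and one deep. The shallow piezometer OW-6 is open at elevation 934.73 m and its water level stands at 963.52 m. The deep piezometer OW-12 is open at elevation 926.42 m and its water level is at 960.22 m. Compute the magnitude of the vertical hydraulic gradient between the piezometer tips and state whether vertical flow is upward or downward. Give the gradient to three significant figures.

Total head at OW-6: h = 963.52 m (water level in the standpipe).
Total head at OW-12: h = 960.22 m.
Δh = h(OW-6) − h(OW-12) = 963.52 − 960.22 = 3.30 m.
Vertical separation Δz = 934.73 − 926.42 = 8.31 m.
|i_v| = |Δh| / Δz = 3.30 / 8.31 = 0.397.
Head is higher in the shallow piezometer, so vertical flow is downward (recharge condition).

|i_v| ≈ 0.397; vertical flow is downward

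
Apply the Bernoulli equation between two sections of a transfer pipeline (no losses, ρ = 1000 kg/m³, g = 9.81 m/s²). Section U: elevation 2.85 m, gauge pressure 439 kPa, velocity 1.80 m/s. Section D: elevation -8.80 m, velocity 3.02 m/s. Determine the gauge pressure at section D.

Pressure head at U: ψ₁ = P₁/(ρg) = 439×1000 / (1000 × 9.81) = 44.75 m.
Velocity heads: v₁²/2g = 1.80²/19.62 = 0.165 m; v₂²/2g = 3.02²/19.62 = 0.465 m.
Total head H = z₁ + ψ₁ + v₁²/2g = 2.85 + 44.75 + 0.165 = 47.77 m.
ψ₂ = H − z₂ − v₂²/2g = 47.77 − (-8.80) − 0.465 = 56.11 m.
P₂ = ρgψ₂ = 1000 × 9.81 × 56.11 ≈ 550 kPa.

P₂ ≈ 550 kPa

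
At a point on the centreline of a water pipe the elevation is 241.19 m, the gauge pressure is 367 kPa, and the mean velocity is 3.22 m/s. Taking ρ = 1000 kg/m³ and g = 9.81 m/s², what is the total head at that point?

h ≈ 279.13 m

Pressure head ψ = P/(ρg) = 367×1000 / (1000 × 9.81) = 37.41 m.
Velocity head = v²/(2g) = 3.22² / (2 × 9.81) = 0.528 m.
h = z + ψ + v²/(2g) = 241.19 + 37.41 + 0.528 = 279.13 m.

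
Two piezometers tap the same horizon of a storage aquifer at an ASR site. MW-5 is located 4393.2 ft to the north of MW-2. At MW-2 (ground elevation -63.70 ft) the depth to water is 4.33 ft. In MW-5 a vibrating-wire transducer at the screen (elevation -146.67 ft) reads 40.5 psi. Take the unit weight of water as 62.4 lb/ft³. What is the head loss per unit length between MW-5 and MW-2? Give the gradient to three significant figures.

i ≈ 0.00337 ft/ft

Total head at MW-2: h = -63.70 − 4.33 = -68.03 ft.
Pressure head at MW-5: ψ = 144·P/γ = 144 × 40.5 / 62.4 = 93.46 ft.
Total head at MW-5: h = z + ψ = -146.67 + 93.46 = -53.21 ft.
Head difference: h(MW-2) − h(MW-5) = -68.03 − (-53.21) = -14.82 ft.
Hydraulic gradient: i = |Δh| / L = 14.82 / 4393.2 = 0.00337.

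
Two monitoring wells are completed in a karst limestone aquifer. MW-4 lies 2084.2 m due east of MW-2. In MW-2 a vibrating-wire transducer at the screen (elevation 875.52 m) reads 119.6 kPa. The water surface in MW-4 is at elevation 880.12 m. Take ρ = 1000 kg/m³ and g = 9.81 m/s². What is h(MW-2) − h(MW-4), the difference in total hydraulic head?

Δh ≈ 7.59 m

Pressure head at MW-2: ψ = P/(ρg) = 119.6×1000 / (1000 × 9.81) = 12.19 m.
Total head at MW-2: h = z + ψ = 875.52 + 12.19 = 887.71 m.
Total head at MW-4: h = 880.12 m (water level in the piezometer is the total head).
Head difference: h(MW-2) − h(MW-4) = 887.71 − 880.12 = 7.59 m.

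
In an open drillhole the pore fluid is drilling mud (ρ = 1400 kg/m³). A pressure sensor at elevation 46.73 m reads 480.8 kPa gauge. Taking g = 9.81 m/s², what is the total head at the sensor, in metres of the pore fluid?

ψ = P/(ρg) = 480.8×1000 / (1400 × 9.81) = 35.01 m.
h = z + ψ = 46.73 + 35.01 = 81.74 m.

h ≈ 81.74 m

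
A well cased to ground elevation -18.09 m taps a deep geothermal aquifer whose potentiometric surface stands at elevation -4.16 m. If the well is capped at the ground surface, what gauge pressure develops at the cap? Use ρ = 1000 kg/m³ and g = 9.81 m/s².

P ≈ 137 kPa

Head above the cap: Δh = -4.16 − (-18.09) = 13.93 m.
P = ρgΔh = 1000 × 9.81 × 13.93 = 136653 Pa ≈ 137 kPa.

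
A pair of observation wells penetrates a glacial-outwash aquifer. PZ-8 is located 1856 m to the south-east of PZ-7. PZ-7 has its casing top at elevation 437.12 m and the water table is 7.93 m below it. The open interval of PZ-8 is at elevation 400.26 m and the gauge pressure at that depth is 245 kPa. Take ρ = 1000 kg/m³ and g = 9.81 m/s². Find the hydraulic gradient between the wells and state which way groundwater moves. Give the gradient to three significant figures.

Total head at PZ-7: h = 437.12 − 7.93 = 429.19 m.
Pressure head at PZ-8: ψ = P/(ρg) = 245×1000 / (1000 × 9.81) = 24.97 m.
Total head at PZ-8: h = z + ψ = 400.26 + 24.97 = 425.23 m.
Head difference: h(PZ-7) − h(PZ-8) = 429.19 − 425.23 = 3.96 m.
Hydraulic gradient: i = |Δh| / L = 3.96 / 1856 = 0.00213.
Flow is from higher to lower head: from PZ-7 toward PZ-8, i.e. toward the south-east.

i ≈ 0.00213; groundwater flows toward the south-east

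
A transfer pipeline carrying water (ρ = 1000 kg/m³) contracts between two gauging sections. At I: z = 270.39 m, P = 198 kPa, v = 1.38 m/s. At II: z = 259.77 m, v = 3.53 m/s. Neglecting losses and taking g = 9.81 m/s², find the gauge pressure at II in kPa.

P₂ ≈ 297 kPa

Pressure head at I: ψ₁ = P₁/(ρg) = 198×1000 / (1000 × 9.81) = 20.18 m.
Velocity heads: v₁²/2g = 1.38²/19.62 = 0.097 m; v₂²/2g = 3.53²/19.62 = 0.635 m.
Total head H = z₁ + ψ₁ + v₁²/2g = 270.39 + 20.18 + 0.097 = 290.67 m.
ψ₂ = H − z₂ − v₂²/2g = 290.67 − 259.77 − 0.635 = 30.27 m.
P₂ = ρgψ₂ = 1000 × 9.81 × 30.27 ≈ 297 kPa.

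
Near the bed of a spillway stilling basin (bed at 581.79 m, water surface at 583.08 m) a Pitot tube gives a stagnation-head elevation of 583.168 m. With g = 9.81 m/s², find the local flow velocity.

Near the bed, under hydrostatic conditions, the piezometric head (z + ψ) equals the free-surface elevation, 583.08 m.
Velocity head = total − piezometric = 583.168 − 583.08 = 0.088 m.
v = √(2g·h_v) = √(2 × 9.81 × 0.088) = 1.31 m/s.

v ≈ 1.31 m/s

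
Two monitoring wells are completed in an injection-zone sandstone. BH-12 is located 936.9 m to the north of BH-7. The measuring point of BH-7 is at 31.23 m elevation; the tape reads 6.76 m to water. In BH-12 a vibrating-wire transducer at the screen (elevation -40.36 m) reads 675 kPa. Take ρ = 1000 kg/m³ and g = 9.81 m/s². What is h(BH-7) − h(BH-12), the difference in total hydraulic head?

Total head at BH-7: h = 31.23 − 6.76 = 24.47 m.
Pressure head at BH-12: ψ = P/(ρg) = 675×1000 / (1000 × 9.81) = 68.81 m.
Total head at BH-12: h = z + ψ = -40.36 + 68.81 = 28.45 m.
Head difference: h(BH-7) − h(BH-12) = 24.47 − 28.45 = -3.98 m.

Δh ≈ -3.98 m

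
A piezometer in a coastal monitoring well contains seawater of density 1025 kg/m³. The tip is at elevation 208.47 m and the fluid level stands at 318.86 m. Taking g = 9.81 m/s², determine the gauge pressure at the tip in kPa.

Pressure head ψ = h − z = 318.86 − 208.47 = 110.39 m.
P = ρgψ = 1025 × 9.81 × 110.39 = 1109999 Pa ≈ 1110 kPa.

P ≈ 1110 kPa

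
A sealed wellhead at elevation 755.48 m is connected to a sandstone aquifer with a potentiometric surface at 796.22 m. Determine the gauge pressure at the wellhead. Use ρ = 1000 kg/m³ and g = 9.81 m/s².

P ≈ 400 kPa

Head above the cap: Δh = 796.22 − 755.48 = 40.74 m.
P = ρgΔh = 1000 × 9.81 × 40.74 = 399659 Pa ≈ 400 kPa.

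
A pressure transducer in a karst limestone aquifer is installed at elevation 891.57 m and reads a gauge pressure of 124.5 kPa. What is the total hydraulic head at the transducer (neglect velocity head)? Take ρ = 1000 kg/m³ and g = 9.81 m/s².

h ≈ 904.26 m

ψ = P/(ρg) = 124.5×1000 / (1000 × 9.81) = 12.69 m.
h = z + ψ = 891.57 + 12.69 = 904.26 m.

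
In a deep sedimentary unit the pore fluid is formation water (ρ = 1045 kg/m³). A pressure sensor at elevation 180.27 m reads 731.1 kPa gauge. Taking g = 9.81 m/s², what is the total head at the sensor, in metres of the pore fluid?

ψ = P/(ρg) = 731.1×1000 / (1045 × 9.81) = 71.32 m.
h = z + ψ = 180.27 + 71.32 = 251.59 m.

h ≈ 251.59 m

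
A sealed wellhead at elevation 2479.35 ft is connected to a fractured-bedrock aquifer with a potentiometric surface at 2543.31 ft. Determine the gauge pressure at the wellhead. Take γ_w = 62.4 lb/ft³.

P ≈ 27.7 psi

Head above the cap: Δh = 2543.31 − 2479.35 = 63.96 ft.
P = γΔh/144 = 62.4 × 63.96 / 144 = 27.7 psi.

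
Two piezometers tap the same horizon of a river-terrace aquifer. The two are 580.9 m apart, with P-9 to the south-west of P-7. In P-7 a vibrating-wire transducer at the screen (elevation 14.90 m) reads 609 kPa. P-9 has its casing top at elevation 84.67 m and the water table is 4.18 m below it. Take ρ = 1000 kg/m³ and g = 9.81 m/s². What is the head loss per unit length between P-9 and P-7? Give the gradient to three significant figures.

Pressure head at P-7: ψ = P/(ρg) = 609×1000 / (1000 × 9.81) = 62.08 m.
Total head at P-7: h = z + ψ = 14.90 + 62.08 = 76.98 m.
Total head at P-9: h = 84.67 − 4.18 = 80.49 m.
Head difference: h(P-7) − h(P-9) = 76.98 − 80.49 = -3.51 m.
Hydraulic gradient: i = |Δh| / L = 3.51 / 580.9 = 0.00604.

i ≈ 0.00604 m/m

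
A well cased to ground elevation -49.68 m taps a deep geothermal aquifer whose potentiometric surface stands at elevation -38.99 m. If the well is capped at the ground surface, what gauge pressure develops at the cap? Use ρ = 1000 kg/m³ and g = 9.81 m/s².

P ≈ 105 kPa

Head above the cap: Δh = -38.99 − (-49.68) = 10.69 m.
P = ρgΔh = 1000 × 9.81 × 10.69 = 104869 Pa ≈ 105 kPa.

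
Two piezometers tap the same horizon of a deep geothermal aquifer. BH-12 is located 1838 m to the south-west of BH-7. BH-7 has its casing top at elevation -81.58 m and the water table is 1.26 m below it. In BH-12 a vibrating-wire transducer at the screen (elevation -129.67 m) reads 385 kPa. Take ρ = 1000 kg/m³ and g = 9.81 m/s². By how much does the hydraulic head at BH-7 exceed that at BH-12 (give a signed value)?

Δh ≈ 7.58 m

Total head at BH-7: h = -81.58 − 1.26 = -82.84 m.
Pressure head at BH-12: ψ = P/(ρg) = 385×1000 / (1000 × 9.81) = 39.25 m.
Total head at BH-12: h = z + ψ = -129.67 + 39.25 = -90.42 m.
Head difference: h(BH-7) − h(BH-12) = -82.84 − (-90.42) = 7.58 m.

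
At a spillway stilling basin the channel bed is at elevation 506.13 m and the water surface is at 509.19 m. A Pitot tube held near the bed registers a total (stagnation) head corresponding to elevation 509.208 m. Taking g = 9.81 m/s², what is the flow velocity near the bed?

v ≈ 0.594 m/s

Near the bed, under hydrostatic conditions, the piezometric head (z + ψ) equals the free-surface elevation, 509.19 m.
Velocity head = total − piezometric = 509.208 − 509.19 = 0.018 m.
v = √(2g·h_v) = √(2 × 9.81 × 0.018) = 0.594 m/s.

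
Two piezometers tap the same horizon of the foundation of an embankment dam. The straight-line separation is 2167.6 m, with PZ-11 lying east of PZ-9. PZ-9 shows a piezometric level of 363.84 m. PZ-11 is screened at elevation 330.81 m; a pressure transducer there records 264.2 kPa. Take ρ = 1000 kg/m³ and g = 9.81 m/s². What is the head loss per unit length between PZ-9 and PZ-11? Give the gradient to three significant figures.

Total head at PZ-9: h = 363.84 m (water level in the piezometer is the total head).
Pressure head at PZ-11: ψ = P/(ρg) = 264.2×1000 / (1000 × 9.81) = 26.93 m.
Total head at PZ-11: h = z + ψ = 330.81 + 26.93 = 357.74 m.
Head difference: h(PZ-9) − h(PZ-11) = 363.84 − 357.74 = 6.10 m.
Hydraulic gradient: i = |Δh| / L = 6.10 / 2167.6 = 0.00281.

i ≈ 0.00281 m/m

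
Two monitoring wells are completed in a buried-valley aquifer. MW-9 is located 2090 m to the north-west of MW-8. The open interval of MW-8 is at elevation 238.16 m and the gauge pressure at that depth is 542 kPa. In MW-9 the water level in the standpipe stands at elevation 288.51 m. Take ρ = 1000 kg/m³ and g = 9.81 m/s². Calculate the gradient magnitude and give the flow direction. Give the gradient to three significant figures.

i ≈ 0.00234; groundwater flows toward the north-west

Pressure head at MW-8: ψ = P/(ρg) = 542×1000 / (1000 × 9.81) = 55.25 m.
Total head at MW-8: h = z + ψ = 238.16 + 55.25 = 293.41 m.
Total head at MW-9: h = 288.51 m (water level in the piezometer is the total head).
Head difference: h(MW-8) − h(MW-9) = 293.41 − 288.51 = 4.90 m.
Hydraulic gradient: i = |Δh| / L = 4.90 / 2090 = 0.00234.
Flow is from higher to lower head: from MW-8 toward MW-9, i.e. toward the north-west.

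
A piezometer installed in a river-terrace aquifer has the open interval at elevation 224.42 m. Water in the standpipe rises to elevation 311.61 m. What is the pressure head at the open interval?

ψ ≈ 87.19 m

Total head h = 311.61 m (the water-surface elevation in the piezometer).
Pressure head ψ = h − z = 311.61 − 224.42 = 87.19 m.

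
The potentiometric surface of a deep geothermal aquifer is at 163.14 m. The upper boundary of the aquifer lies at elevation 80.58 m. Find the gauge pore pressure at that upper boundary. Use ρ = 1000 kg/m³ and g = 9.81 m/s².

Pressure head at the aquifer top: ψ = h − z = 163.14 − 80.58 = 82.56 m.
P = ρgψ = 1000 × 9.81 × 82.56 = 809914 Pa ≈ 810 kPa.

P ≈ 810 kPa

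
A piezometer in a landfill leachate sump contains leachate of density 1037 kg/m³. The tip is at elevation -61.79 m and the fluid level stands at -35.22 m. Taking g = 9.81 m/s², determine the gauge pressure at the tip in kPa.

P ≈ 270 kPa

Pressure head ψ = h − z = -35.22 − (-61.79) = 26.57 m.
P = ρgψ = 1037 × 9.81 × 26.57 = 270296 Pa ≈ 270 kPa.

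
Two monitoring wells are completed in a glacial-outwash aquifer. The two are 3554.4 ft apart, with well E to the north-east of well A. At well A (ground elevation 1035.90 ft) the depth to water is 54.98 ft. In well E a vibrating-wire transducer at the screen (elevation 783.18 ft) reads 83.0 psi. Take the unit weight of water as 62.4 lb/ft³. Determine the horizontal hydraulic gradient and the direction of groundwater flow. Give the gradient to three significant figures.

Total head at well A: h = 1035.90 − 54.98 = 980.92 ft.
Pressure head at well E: ψ = 144·P/γ = 144 × 83.0 / 62.4 = 191.54 ft.
Total head at well E: h = z + ψ = 783.18 + 191.54 = 974.72 ft.
Head difference: h(well A) − h(well E) = 980.92 − 974.72 = 6.20 ft.
Hydraulic gradient: i = |Δh| / L = 6.20 / 3554.4 = 0.00174.
Flow is from higher to lower head: from well A toward well E, i.e. toward the north-east.

i ≈ 0.00174; groundwater flows toward the north-east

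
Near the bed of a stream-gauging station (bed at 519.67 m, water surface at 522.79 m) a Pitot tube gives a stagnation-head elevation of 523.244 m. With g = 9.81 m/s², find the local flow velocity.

Near the bed, under hydrostatic conditions, the piezometric head (z + ψ) equals the free-surface elevation, 522.79 m.
Velocity head = total − piezometric = 523.244 − 522.79 = 0.454 m.
v = √(2g·h_v) = √(2 × 9.81 × 0.454) = 2.98 m/s.

v ≈ 2.98 m/s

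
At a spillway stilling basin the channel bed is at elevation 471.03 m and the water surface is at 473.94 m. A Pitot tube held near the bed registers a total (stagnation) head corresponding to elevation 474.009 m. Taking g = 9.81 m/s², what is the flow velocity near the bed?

Near the bed, under hydrostatic conditions, the piezometric head (z + ψ) equals the free-surface elevation, 473.94 m.
Velocity head = total − piezometric = 474.009 − 473.94 = 0.069 m.
v = √(2g·h_v) = √(2 × 9.81 × 0.069) = 1.16 m/s.

v ≈ 1.16 m/s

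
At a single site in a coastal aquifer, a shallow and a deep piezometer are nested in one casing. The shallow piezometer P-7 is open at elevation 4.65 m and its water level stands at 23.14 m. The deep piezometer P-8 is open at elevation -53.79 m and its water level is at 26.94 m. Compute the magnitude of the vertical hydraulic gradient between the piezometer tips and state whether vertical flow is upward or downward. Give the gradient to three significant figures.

Total head at P-7: h = 23.14 m (water level in the standpipe).
Total head at P-8: h = 26.94 m.
Δh = h(P-7) − h(P-8) = 23.14 − 26.94 = -3.80 m.
Vertical separation Δz = 4.65 − (-53.79) = 58.44 m.
|i_v| = |Δh| / Δz = 3.80 / 58.44 = 0.0650.
Head is higher in the deep piezometer, so vertical flow is upward (discharge condition).

|i_v| ≈ 0.0650; vertical flow is upward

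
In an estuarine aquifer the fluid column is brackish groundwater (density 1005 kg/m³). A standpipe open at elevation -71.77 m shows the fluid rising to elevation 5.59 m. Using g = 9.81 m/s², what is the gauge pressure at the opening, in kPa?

Pressure head ψ = h − z = 5.59 − (-71.77) = 77.36 m.
P = ρgψ = 1005 × 9.81 × 77.36 = 762696 Pa ≈ 763 kPa.

P ≈ 763 kPa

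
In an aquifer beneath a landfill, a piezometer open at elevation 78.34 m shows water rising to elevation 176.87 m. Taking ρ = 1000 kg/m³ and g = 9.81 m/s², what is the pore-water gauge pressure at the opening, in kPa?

Pressure head ψ = h − z = 176.87 − 78.34 = 98.53 m.
P = ρgψ = 1000 × 9.81 × 98.53 = 966579 Pa ≈ 967 kPa.

P ≈ 967 kPa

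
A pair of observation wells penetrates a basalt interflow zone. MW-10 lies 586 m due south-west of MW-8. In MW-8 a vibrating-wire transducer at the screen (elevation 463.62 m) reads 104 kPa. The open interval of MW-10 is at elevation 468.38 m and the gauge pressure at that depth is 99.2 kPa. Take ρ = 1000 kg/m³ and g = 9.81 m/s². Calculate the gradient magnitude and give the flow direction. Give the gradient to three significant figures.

Pressure head at MW-8: ψ = P/(ρg) = 104×1000 / (1000 × 9.81) = 10.60 m.
Total head at MW-8: h = z + ψ = 463.62 + 10.60 = 474.22 m.
Pressure head at MW-10: ψ = P/(ρg) = 99.2×1000 / (1000 × 9.81) = 10.11 m.
Total head at MW-10: h = z + ψ = 468.38 + 10.11 = 478.49 m.
Head difference: h(MW-8) − h(MW-10) = 474.22 − 478.49 = -4.27 m.
Hydraulic gradient: i = |Δh| / L = 4.27 / 586 = 0.00729.
Flow is from higher to lower head: from MW-10 toward MW-8, i.e. toward the north-east.

i ≈ 0.00729; groundwater flows toward the north-east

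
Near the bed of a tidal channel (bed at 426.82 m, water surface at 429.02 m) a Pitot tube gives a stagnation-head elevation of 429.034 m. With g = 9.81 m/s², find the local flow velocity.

v ≈ 0.524 m/s

Near the bed, under hydrostatic conditions, the piezometric head (z + ψ) equals the free-surface elevation, 429.02 m.
Velocity head = total − piezometric = 429.034 − 429.02 = 0.014 m.
v = √(2g·h_v) = √(2 × 9.81 × 0.014) = 0.524 m/s.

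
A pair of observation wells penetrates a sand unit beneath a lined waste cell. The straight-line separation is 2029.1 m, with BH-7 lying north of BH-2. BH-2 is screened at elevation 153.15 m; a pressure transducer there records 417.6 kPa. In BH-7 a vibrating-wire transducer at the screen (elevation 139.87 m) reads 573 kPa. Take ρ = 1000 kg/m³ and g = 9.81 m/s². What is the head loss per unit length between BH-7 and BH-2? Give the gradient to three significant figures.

Pressure head at BH-2: ψ = P/(ρg) = 417.6×1000 / (1000 × 9.81) = 42.57 m.
Total head at BH-2: h = z + ψ = 153.15 + 42.57 = 195.72 m.
Pressure head at BH-7: ψ = P/(ρg) = 573×1000 / (1000 × 9.81) = 58.41 m.
Total head at BH-7: h = z + ψ = 139.87 + 58.41 = 198.28 m.
Head difference: h(BH-2) − h(BH-7) = 195.72 − 198.28 = -2.56 m.
Hydraulic gradient: i = |Δh| / L = 2.56 / 2029.1 = 0.00126.

i ≈ 0.00126 m/m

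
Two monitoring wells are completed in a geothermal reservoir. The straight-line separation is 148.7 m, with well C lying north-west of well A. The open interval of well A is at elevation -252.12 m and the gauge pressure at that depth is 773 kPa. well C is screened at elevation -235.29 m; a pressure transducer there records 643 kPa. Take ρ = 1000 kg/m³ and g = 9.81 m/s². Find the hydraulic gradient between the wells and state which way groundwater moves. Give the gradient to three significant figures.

i ≈ 0.0241; groundwater flows toward the south-east

Pressure head at well A: ψ = P/(ρg) = 773×1000 / (1000 × 9.81) = 78.80 m.
Total head at well A: h = z + ψ = -252.12 + 78.80 = -173.32 m.
Pressure head at well C: ψ = P/(ρg) = 643×1000 / (1000 × 9.81) = 65.55 m.
Total head at well C: h = z + ψ = -235.29 + 65.55 = -169.74 m.
Head difference: h(well A) − h(well C) = -173.32 − (-169.74) = -3.58 m.
Hydraulic gradient: i = |Δh| / L = 3.58 / 148.7 = 0.0241.
Flow is from higher to lower head: from well C toward well A, i.e. toward the south-east.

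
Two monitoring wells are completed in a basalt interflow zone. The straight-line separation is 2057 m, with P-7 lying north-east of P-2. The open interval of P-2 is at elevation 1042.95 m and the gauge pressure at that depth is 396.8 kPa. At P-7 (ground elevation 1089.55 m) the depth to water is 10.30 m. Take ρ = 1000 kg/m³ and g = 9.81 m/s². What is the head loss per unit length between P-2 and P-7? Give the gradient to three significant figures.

i ≈ 0.00202 m/m

Pressure head at P-2: ψ = P/(ρg) = 396.8×1000 / (1000 × 9.81) = 40.45 m.
Total head at P-2: h = z + ψ = 1042.95 + 40.45 = 1083.40 m.
Total head at P-7: h = 1089.55 − 10.30 = 1079.25 m.
Head difference: h(P-2) − h(P-7) = 1083.40 − 1079.25 = 4.15 m.
Hydraulic gradient: i = |Δh| / L = 4.15 / 2057 = 0.00202.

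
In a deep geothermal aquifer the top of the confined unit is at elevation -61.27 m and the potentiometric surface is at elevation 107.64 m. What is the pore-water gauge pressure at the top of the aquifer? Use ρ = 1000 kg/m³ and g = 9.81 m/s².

Pressure head at the aquifer top: ψ = h − z = 107.64 − (-61.27) = 168.91 m.
P = ρgψ = 1000 × 9.81 × 168.91 = 1657007 Pa ≈ 1660 kPa.

P ≈ 1660 kPa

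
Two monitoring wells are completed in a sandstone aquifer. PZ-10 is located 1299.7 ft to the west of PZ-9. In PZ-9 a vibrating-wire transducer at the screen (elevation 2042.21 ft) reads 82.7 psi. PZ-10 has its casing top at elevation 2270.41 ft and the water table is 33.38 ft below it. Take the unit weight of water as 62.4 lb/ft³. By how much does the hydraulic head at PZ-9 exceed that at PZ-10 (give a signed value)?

Δh ≈ -3.97 ft

Pressure head at PZ-9: ψ = 144·P/γ = 144 × 82.7 / 62.4 = 190.85 ft.
Total head at PZ-9: h = z + ψ = 2042.21 + 190.85 = 2233.06 ft.
Total head at PZ-10: h = 2270.41 − 33.38 = 2237.03 ft.
Head difference: h(PZ-9) − h(PZ-10) = 2233.06 − 2237.03 = -3.97 ft.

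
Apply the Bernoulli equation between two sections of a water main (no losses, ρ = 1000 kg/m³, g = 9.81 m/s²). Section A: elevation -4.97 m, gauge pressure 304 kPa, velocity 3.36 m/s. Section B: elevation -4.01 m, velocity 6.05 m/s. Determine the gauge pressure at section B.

Pressure head at A: ψ₁ = P₁/(ρg) = 304×1000 / (1000 × 9.81) = 30.99 m.
Velocity heads: v₁²/2g = 3.36²/19.62 = 0.575 m; v₂²/2g = 6.05²/19.62 = 1.866 m.
Total head H = z₁ + ψ₁ + v₁²/2g = -4.97 + 30.99 + 0.575 = 26.59 m.
ψ₂ = H − z₂ − v₂²/2g = 26.59 − (-4.01) − 1.866 = 28.73 m.
P₂ = ρgψ₂ = 1000 × 9.81 × 28.73 ≈ 282 kPa.

P₂ ≈ 282 kPa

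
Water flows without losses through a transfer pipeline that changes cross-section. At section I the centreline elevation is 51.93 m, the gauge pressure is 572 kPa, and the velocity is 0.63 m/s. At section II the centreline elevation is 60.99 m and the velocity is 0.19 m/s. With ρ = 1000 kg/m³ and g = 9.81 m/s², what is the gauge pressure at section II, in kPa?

Pressure head at I: ψ₁ = P₁/(ρg) = 572×1000 / (1000 × 9.81) = 58.31 m.
Velocity heads: v₁²/2g = 0.63²/19.62 = 0.020 m; v₂²/2g = 0.19²/19.62 = 0.002 m.
Total head H = z₁ + ψ₁ + v₁²/2g = 51.93 + 58.31 + 0.020 = 110.26 m.
ψ₂ = H − z₂ − v₂²/2g = 110.26 − 60.99 − 0.002 = 49.27 m.
P₂ = ρgψ₂ = 1000 × 9.81 × 49.27 ≈ 483 kPa.

P₂ ≈ 483 kPa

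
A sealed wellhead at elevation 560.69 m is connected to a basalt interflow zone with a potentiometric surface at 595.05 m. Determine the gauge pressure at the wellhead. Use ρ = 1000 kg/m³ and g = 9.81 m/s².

Head above the cap: Δh = 595.05 − 560.69 = 34.36 m.
P = ρgΔh = 1000 × 9.81 × 34.36 = 337072 Pa ≈ 337 kPa.

P ≈ 337 kPa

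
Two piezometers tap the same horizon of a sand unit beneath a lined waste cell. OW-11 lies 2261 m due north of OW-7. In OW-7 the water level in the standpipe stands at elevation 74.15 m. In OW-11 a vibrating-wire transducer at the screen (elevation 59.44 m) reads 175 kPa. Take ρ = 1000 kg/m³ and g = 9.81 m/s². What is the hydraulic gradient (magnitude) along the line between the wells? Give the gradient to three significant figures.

i ≈ 0.00138

Total head at OW-7: h = 74.15 m (water level in the piezometer is the total head).
Pressure head at OW-11: ψ = P/(ρg) = 175×1000 / (1000 × 9.81) = 17.84 m.
Total head at OW-11: h = z + ψ = 59.44 + 17.84 = 77.28 m.
Head difference: h(OW-7) − h(OW-11) = 74.15 − 77.28 = -3.13 m.
Hydraulic gradient: i = |Δh| / L = 3.13 / 2261 = 0.00138.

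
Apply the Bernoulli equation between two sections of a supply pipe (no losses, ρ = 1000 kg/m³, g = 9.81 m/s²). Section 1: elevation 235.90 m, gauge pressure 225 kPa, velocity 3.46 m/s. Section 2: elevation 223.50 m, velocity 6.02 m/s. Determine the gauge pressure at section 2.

P₂ ≈ 335 kPa

Pressure head at 1: ψ₁ = P₁/(ρg) = 225×1000 / (1000 × 9.81) = 22.94 m.
Velocity heads: v₁²/2g = 3.46²/19.62 = 0.610 m; v₂²/2g = 6.02²/19.62 = 1.847 m.
Total head H = z₁ + ψ₁ + v₁²/2g = 235.90 + 22.94 + 0.610 = 259.45 m.
ψ₂ = H − z₂ − v₂²/2g = 259.45 − 223.50 − 1.847 = 34.10 m.
P₂ = ρgψ₂ = 1000 × 9.81 × 34.10 ≈ 335 kPa.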